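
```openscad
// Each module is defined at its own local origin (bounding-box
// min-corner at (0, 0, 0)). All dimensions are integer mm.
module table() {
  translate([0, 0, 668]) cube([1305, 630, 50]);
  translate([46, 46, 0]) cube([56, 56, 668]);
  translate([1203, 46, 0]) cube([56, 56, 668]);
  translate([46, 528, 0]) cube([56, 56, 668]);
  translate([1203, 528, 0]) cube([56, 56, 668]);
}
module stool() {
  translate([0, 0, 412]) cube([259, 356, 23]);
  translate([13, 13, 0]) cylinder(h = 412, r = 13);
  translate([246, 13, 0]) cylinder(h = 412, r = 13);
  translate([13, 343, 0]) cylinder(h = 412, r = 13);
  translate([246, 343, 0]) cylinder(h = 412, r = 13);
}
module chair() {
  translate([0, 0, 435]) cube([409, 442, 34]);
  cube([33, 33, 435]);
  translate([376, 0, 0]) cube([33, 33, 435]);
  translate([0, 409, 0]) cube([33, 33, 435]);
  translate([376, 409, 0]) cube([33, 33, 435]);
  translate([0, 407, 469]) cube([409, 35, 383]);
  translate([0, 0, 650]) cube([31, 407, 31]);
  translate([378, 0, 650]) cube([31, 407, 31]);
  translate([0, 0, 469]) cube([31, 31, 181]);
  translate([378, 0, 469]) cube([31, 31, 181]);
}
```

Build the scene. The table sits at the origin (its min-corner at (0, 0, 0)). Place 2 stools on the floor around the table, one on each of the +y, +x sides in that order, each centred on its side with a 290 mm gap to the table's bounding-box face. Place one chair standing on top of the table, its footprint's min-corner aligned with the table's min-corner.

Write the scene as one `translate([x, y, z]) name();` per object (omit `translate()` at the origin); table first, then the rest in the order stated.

table();
translate([523, 920, 0]) stool();
translate([1595, 137, 0]) stool();
translate([0, 0, 718]) chair();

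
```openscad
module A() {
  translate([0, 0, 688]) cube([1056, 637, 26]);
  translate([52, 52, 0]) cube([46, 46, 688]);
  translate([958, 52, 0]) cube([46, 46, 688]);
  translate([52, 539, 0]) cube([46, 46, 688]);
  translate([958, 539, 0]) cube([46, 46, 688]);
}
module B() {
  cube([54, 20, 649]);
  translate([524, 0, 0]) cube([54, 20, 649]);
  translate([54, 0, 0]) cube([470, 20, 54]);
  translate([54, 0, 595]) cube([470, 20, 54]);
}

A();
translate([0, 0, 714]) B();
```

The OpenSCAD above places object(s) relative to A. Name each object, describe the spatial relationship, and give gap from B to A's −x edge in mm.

A is a table. B is a picture frame. The picture frame is on top of the table. The gap from the picture frame to the table's −x edge is 0 mm.

The picture frame's min-x is at 0; the table's min-x is 0; gap = 0 mm.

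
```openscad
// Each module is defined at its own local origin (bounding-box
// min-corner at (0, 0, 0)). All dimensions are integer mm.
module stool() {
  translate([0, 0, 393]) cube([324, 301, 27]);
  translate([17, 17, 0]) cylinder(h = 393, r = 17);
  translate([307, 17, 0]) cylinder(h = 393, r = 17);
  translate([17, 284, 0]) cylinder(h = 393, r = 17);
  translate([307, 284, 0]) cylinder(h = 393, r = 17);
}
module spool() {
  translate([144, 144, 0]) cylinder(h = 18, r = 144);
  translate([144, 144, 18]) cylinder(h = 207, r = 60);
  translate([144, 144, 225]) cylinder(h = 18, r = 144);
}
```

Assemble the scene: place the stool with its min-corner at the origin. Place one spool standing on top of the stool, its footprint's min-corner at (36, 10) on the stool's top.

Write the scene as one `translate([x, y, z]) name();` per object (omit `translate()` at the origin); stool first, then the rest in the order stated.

stool();
translate([36, 10, 420]) spool();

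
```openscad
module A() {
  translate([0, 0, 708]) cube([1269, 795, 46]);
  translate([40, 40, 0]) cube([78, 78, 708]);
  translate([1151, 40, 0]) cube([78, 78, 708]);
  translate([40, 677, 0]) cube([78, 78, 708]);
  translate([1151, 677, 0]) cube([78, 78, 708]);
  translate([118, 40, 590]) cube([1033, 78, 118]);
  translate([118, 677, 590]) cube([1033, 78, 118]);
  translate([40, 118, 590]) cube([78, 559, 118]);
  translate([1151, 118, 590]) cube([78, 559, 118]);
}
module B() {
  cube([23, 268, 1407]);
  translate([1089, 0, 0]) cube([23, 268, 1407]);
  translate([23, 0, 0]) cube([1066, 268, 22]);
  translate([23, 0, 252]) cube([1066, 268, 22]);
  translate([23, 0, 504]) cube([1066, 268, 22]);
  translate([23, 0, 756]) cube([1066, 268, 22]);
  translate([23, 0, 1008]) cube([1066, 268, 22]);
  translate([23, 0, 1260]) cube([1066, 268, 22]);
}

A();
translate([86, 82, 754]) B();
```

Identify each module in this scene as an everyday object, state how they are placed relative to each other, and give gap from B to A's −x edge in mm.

The bookshelf's min-x is at 86; the table's min-x is 0; gap = 86 mm.

A is a table. B is a bookshelf. The bookshelf is on top of the table. The gap from the bookshelf to the table's −x edge is 86 mm.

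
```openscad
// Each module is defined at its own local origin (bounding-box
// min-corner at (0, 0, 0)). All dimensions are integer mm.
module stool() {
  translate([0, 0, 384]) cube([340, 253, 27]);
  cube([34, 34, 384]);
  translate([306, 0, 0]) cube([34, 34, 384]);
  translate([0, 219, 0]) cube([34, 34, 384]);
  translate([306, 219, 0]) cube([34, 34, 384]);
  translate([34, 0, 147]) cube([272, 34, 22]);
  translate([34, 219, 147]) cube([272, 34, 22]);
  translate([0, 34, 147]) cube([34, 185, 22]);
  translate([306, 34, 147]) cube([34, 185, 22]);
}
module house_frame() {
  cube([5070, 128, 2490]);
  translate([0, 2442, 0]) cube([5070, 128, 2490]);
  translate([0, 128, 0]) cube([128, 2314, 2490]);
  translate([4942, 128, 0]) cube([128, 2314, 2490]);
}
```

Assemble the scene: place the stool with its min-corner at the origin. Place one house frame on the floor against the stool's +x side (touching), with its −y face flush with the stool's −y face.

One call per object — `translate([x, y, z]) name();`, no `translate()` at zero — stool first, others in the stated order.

stool();
translate([340, 0, 0]) house_frame();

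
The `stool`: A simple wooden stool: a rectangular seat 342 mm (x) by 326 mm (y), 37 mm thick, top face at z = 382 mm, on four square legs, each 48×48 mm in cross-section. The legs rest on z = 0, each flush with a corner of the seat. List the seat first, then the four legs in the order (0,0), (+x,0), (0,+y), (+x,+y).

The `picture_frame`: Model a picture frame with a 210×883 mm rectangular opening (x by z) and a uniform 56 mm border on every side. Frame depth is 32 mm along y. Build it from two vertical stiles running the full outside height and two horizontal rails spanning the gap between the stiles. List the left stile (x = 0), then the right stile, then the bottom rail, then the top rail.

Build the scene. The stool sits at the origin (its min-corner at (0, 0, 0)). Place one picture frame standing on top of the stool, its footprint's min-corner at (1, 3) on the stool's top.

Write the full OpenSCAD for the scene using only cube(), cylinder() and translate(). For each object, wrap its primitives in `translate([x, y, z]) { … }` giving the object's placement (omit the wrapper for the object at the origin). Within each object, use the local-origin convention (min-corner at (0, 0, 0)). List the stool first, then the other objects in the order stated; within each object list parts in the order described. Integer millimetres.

translate([0, 0, 345]) cube([342, 326, 37]);
cube([48, 48, 345]);
translate([294, 0, 0]) cube([48, 48, 345]);
translate([0, 278, 0]) cube([48, 48, 345]);
translate([294, 278, 0]) cube([48, 48, 345]);
translate([1, 3, 382]) {
  cube([56, 32, 995]);
  translate([266, 0, 0]) cube([56, 32, 995]);
  translate([56, 0, 0]) cube([210, 32, 56]);
  translate([56, 0, 939]) cube([210, 32, 56]);
}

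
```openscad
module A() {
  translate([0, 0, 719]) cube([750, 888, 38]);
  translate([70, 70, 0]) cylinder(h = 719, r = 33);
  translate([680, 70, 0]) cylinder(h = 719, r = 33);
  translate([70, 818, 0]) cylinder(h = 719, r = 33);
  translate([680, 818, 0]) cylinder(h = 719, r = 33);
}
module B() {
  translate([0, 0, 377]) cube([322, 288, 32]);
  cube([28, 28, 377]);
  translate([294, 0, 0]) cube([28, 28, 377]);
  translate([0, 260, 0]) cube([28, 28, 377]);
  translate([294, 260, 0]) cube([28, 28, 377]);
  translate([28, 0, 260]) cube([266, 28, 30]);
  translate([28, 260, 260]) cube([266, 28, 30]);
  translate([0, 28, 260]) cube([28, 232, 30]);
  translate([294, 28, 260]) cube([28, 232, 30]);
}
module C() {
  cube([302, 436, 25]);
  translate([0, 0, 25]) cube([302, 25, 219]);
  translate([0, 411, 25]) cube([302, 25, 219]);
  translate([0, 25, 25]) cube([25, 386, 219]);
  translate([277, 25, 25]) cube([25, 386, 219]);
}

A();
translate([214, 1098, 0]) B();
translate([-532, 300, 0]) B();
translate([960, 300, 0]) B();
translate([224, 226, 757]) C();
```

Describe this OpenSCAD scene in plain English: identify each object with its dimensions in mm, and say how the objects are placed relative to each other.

A is a table with a 750×888 mm rectangular top, 38 mm thick, top surface at z = 757 mm, supported by four round legs of 66 mm diameter, each leg's bounding box inset 37 mm from the nearest pair of top edges, running from the floor.

B is a four-legged stool. The seat is a 322×288×32 mm slab whose top surface is at z = 409 mm; four square legs, each 28×28 mm in cross-section, run from the floor (z = 0) to the underside of the seat, each flush with a corner of the seat. Four stretchers, 28 mm wide and 30 mm tall, connect adjacent legs with their undersides at z = 260 mm, each running between the inner faces of the legs it joins and aligned with the legs' outer faces on the other axis.

C is an open-topped rectangular box: outside dimensions 302×436×244 mm, with a uniform wall and base thickness of 25 mm. The base is a full 302×436 slab on the floor; four walls sit on top of the base. The front and back walls (the −y and +y sides) span the full width; the two side walls fit between them.

Three stools sit around the table at the +y, −x, +x sides. The open box is on top of the table, centred.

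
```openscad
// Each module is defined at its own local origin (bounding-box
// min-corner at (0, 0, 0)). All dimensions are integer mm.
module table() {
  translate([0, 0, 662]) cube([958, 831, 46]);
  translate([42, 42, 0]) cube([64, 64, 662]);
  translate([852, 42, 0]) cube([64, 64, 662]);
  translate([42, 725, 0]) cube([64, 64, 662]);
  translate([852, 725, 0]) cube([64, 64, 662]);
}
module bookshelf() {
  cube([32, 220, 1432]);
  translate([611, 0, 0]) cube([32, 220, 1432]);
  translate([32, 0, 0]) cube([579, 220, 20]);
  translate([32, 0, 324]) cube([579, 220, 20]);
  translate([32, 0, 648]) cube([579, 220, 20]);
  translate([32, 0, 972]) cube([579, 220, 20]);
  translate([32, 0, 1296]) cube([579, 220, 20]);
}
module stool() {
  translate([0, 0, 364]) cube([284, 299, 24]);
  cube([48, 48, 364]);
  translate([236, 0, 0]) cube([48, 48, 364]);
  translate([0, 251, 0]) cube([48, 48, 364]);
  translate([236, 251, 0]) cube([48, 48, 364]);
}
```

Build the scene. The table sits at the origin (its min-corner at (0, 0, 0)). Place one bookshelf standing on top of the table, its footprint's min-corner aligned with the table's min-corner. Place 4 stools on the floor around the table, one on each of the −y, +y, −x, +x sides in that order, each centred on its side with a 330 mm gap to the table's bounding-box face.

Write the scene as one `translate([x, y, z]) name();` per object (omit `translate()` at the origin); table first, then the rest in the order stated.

table();
translate([0, 0, 708]) bookshelf();
translate([337, -629, 0]) stool();
translate([337, 1161, 0]) stool();
translate([-614, 266, 0]) stool();
translate([1288, 266, 0]) stool();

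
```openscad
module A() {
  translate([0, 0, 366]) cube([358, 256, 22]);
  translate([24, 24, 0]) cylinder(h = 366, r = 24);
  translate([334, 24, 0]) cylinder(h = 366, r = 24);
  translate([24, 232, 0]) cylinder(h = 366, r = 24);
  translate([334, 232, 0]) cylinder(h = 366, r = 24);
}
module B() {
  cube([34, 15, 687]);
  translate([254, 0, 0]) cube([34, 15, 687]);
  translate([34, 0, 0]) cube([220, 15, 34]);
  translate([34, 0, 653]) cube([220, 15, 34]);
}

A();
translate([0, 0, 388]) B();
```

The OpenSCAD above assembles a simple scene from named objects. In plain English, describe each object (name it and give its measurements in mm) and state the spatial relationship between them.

A is a four-legged stool. The seat is 358×256 mm, 22 mm thick, top at z = 388 mm. It stands on four round legs, each 48 mm in diameter, from z = 0 to the seat underside, each leg's axis is inset half a diameter from the nearest pair of seat edges (so the leg's bounding box is flush with the corner).

B is a rectangular picture frame lying in the x–z plane (depth along y). The opening is 220 mm wide (x) by 619 mm tall (z), surrounded by a border 34 mm wide on all four sides. The frame is 15 mm deep and is made of two full-height vertical stiles with two horizontal rails fitted between them.

The picture frame is on top of the stool.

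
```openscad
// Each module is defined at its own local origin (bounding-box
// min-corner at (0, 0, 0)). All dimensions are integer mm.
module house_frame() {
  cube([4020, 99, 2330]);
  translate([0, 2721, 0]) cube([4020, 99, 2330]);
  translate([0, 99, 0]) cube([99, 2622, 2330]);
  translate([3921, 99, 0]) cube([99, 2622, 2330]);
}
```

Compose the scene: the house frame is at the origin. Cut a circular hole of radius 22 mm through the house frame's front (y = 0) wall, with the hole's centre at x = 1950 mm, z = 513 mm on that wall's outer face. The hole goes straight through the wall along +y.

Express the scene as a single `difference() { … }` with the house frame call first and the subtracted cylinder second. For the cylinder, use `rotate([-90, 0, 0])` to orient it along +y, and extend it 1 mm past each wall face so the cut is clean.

difference() {
  house_frame();
  translate([1950, -1, 513]) rotate([-90, 0, 0]) cylinder(h = 101, r = 22);
}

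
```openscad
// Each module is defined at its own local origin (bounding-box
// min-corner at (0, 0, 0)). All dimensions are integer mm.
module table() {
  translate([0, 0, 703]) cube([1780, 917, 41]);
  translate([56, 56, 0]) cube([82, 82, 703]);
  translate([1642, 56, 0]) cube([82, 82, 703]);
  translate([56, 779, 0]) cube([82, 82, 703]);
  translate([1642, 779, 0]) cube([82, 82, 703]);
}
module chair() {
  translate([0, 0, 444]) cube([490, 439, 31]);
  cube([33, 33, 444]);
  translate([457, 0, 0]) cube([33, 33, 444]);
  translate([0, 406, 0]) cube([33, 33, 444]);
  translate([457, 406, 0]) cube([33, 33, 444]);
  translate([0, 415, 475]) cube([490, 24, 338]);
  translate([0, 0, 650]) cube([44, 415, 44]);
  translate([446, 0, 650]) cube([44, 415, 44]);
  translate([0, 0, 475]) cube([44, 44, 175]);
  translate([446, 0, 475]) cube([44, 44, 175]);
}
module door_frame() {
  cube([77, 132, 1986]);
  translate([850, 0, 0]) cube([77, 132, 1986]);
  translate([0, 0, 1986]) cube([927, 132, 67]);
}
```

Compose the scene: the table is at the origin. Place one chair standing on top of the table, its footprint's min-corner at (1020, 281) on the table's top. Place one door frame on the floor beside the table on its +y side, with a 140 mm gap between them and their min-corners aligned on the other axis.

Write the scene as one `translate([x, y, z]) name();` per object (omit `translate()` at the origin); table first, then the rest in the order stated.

table();
translate([1020, 281, 744]) chair();
translate([0, 1057, 0]) door_frame();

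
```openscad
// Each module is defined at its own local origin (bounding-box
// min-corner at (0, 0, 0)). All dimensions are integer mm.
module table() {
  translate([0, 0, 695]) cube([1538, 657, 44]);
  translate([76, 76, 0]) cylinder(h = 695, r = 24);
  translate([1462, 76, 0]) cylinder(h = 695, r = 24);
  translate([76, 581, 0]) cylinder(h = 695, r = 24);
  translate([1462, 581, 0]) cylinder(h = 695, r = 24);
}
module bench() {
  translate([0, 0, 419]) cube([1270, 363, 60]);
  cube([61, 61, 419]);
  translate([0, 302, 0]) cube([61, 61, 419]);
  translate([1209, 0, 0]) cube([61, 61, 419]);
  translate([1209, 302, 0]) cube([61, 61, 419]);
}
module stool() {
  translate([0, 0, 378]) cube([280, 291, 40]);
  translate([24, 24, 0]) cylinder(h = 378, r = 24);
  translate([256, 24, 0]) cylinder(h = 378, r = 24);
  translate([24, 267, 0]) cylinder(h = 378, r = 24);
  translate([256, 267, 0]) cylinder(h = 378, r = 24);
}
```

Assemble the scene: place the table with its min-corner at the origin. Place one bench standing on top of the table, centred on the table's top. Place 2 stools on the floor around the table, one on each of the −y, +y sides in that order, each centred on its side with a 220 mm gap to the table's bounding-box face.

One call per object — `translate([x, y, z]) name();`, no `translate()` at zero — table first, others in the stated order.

table();
translate([134, 147, 739]) bench();
translate([629, -511, 0]) stool();
translate([629, 877, 0]) stool();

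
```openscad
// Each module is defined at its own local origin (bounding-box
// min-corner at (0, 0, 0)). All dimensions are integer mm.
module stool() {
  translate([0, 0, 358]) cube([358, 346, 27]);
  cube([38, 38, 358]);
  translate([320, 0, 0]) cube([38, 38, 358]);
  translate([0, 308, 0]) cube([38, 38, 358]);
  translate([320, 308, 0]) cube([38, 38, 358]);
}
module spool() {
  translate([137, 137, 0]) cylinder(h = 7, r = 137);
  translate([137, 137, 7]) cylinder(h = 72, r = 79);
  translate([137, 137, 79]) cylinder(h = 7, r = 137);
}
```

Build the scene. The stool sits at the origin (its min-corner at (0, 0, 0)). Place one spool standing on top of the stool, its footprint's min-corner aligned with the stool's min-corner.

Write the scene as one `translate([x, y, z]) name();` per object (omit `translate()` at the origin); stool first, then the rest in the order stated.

stool();
translate([0, 0, 385]) spool();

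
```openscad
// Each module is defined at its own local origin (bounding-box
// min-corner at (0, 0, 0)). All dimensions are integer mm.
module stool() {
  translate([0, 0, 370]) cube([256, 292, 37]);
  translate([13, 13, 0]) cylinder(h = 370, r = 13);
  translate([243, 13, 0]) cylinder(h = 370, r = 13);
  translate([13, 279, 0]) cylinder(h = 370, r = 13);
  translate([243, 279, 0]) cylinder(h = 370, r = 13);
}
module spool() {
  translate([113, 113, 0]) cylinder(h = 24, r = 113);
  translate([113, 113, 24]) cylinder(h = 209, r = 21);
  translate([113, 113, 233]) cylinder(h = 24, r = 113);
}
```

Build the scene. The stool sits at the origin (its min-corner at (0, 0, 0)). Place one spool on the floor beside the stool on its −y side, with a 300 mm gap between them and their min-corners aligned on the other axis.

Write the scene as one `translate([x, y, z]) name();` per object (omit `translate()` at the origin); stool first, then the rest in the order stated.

stool();
translate([0, -526, 0]) spool();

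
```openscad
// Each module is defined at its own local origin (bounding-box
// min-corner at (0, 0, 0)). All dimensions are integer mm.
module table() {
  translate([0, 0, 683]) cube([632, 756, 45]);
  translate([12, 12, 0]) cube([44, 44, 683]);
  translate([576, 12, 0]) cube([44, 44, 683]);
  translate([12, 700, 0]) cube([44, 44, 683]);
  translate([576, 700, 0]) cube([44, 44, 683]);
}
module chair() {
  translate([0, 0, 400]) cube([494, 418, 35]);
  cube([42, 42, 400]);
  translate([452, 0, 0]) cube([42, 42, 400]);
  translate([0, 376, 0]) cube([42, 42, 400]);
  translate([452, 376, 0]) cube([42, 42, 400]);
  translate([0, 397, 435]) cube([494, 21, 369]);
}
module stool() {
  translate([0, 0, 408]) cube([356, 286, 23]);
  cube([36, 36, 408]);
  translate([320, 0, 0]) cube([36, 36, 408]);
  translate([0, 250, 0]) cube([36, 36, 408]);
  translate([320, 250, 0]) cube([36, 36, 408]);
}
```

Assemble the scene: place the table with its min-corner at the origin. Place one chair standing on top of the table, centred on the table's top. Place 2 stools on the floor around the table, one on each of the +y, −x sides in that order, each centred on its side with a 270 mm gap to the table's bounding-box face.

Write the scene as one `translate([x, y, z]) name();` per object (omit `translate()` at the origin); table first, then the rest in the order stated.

table();
translate([69, 169, 728]) chair();
translate([138, 1026, 0]) stool();
translate([-626, 235, 0]) stool();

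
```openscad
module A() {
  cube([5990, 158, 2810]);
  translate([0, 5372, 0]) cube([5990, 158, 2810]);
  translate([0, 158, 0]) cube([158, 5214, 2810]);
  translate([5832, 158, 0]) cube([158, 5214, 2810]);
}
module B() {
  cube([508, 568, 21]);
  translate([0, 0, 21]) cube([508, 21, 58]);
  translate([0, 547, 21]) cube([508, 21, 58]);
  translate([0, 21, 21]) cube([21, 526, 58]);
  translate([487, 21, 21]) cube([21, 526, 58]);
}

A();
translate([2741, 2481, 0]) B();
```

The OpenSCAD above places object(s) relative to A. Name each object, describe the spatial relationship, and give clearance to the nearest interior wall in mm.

Clearances: x = 2583, y = 2323; minimum 2323 mm.

A is a house frame. B is an open box. The open box sits inside the house frame, centred. The clearance to the nearest interior wall is 2323 mm.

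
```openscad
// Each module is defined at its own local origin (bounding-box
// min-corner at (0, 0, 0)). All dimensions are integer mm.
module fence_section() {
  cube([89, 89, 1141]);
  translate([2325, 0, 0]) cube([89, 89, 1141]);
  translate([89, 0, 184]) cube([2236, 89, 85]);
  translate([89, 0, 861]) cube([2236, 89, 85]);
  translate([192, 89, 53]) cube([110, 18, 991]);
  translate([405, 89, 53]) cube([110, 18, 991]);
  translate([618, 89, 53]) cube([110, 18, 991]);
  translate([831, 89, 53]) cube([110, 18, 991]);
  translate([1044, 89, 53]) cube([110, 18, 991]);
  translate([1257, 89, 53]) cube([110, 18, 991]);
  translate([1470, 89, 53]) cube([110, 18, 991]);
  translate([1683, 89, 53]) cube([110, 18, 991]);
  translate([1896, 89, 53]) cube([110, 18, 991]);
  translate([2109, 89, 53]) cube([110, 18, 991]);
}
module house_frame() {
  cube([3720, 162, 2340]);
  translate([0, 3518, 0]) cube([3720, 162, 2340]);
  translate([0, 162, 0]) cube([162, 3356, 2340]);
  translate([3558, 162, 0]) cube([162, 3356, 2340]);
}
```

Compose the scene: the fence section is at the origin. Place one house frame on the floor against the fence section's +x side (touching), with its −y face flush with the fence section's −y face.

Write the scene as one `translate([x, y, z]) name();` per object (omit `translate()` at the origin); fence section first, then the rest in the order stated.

fence_section();
translate([2414, 0, 0]) house_frame();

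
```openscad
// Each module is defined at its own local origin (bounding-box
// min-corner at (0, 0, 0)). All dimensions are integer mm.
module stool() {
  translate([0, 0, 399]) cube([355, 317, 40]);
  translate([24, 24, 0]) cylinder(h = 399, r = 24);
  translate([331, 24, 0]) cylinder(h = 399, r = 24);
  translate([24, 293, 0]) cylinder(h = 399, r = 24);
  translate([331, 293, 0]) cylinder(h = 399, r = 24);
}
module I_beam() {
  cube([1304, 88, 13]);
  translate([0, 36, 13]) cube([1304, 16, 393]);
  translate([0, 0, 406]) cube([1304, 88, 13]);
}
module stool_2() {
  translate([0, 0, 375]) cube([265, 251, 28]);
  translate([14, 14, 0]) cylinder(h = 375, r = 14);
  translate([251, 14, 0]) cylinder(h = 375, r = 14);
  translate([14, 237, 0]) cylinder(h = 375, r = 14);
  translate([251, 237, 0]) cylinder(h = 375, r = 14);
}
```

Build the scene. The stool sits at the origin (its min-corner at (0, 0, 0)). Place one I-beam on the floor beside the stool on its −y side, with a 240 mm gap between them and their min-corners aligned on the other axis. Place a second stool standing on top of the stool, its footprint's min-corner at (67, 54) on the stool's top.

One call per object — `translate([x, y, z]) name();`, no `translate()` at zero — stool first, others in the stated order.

stool();
translate([0, -328, 0]) I_beam();
translate([67, 54, 439]) stool_2();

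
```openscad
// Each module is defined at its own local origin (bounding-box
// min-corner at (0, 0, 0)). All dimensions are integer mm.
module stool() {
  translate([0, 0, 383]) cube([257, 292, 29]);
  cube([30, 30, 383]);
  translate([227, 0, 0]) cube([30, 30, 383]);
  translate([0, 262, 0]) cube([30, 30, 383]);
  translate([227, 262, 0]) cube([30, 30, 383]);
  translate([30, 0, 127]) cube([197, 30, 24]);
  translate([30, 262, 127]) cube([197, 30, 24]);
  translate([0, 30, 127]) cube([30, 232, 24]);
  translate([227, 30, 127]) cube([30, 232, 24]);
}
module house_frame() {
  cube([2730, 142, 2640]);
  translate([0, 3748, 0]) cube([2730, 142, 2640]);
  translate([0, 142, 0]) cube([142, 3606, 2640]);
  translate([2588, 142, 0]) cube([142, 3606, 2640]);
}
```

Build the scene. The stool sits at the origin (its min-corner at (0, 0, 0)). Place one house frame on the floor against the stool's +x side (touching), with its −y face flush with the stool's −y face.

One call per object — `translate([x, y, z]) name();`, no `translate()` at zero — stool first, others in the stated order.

stool();
translate([257, 0, 0]) house_frame();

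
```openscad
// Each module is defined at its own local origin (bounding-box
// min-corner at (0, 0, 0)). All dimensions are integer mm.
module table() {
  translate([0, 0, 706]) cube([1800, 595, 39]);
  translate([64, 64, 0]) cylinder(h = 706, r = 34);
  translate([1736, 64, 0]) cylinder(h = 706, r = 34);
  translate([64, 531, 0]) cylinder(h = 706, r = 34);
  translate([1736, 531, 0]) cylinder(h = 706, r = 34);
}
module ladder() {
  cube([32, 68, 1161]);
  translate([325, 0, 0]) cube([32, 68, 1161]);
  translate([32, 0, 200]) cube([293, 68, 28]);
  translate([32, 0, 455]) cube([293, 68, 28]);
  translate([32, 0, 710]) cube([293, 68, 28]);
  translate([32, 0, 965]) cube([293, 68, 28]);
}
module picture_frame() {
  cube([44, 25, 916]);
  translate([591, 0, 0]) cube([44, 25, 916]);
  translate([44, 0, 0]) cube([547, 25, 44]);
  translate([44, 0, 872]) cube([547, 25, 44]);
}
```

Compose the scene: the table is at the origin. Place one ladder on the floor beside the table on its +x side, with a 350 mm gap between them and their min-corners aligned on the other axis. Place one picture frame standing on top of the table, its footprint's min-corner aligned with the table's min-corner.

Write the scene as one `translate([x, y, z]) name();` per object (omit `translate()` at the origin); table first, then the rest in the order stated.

table();
translate([2150, 0, 0]) ladder();
translate([0, 0, 745]) picture_frame();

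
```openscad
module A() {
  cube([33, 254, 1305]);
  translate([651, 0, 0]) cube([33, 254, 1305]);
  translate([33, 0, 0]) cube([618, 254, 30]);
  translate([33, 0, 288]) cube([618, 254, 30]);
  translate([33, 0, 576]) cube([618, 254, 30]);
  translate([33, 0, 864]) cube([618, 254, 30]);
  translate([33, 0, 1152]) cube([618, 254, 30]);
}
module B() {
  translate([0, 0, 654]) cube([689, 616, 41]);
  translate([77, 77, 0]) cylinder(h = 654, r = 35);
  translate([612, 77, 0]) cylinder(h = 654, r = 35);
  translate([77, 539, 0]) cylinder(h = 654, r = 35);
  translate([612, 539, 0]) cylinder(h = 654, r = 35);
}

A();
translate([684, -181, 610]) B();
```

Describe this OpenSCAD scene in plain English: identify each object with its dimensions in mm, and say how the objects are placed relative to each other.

A is an open bookshelf. Two side panels, each 33 mm thick, 254 mm deep and 1305 mm tall, stand 684 mm apart (outside-to-outside). Between them sit 5 shelves, each 30 mm thick and 254 mm deep, spanning the full gap between the sides. The bottom shelf rests on the floor (its underside at z = 0) and the clear gap between one shelf's top and the next shelf's underside is 258 mm.

B is a table: top 689 mm (x) × 616 mm (y), 41 mm thick, upper face at z = 695 mm, on four round legs of 70 mm diameter, each leg's bounding box inset 42 mm from the nearest pair of top edges, running from z = 0 to the bottom of the top.

The table is beside the bookshelf with their tops flush at z = 1305.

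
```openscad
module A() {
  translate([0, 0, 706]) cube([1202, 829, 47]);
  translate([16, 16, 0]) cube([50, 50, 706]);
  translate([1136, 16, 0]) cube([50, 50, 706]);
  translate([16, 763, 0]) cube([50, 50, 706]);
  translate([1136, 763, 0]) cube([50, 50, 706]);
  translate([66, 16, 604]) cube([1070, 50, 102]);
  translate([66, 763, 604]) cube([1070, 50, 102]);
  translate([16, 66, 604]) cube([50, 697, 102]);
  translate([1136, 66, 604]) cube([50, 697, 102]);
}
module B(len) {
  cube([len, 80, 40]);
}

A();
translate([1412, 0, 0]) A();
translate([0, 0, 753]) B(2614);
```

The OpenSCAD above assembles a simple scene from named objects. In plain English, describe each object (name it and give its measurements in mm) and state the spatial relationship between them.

A is a table with a 1202×829 mm rectangular top, 47 mm thick, top surface at z = 753 mm, supported by four 50×50 mm square legs, each inset 16 mm from the nearest pair of top edges, running from the floor. Four apron rails, 50 mm thick and 102 mm tall, run between adjacent legs with their top edges flush with the underside of the top and their outer faces flush with the legs' outer faces.

B is a rectangular beam 2614 mm long (x), 80 mm deep (y), 40 mm thick (z).

The beam spans the tops of two tables placed 210 mm apart, resting at z = 753 mm.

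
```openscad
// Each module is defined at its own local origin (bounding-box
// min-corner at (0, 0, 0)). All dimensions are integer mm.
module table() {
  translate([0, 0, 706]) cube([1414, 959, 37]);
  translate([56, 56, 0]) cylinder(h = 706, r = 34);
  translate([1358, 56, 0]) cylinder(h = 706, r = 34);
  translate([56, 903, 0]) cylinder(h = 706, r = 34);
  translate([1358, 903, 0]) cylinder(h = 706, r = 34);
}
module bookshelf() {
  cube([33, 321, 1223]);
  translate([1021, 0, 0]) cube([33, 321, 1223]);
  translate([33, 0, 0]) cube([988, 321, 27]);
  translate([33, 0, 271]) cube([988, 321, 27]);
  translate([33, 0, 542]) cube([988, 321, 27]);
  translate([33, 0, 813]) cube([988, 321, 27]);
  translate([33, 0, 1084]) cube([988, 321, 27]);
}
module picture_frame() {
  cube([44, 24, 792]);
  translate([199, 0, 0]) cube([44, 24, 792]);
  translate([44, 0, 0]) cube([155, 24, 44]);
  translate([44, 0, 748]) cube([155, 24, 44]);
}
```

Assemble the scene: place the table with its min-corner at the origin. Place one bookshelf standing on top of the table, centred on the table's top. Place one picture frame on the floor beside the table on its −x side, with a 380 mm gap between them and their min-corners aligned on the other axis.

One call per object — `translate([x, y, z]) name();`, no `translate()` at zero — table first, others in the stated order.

table();
translate([180, 319, 743]) bookshelf();
translate([-623, 0, 0]) picture_frame();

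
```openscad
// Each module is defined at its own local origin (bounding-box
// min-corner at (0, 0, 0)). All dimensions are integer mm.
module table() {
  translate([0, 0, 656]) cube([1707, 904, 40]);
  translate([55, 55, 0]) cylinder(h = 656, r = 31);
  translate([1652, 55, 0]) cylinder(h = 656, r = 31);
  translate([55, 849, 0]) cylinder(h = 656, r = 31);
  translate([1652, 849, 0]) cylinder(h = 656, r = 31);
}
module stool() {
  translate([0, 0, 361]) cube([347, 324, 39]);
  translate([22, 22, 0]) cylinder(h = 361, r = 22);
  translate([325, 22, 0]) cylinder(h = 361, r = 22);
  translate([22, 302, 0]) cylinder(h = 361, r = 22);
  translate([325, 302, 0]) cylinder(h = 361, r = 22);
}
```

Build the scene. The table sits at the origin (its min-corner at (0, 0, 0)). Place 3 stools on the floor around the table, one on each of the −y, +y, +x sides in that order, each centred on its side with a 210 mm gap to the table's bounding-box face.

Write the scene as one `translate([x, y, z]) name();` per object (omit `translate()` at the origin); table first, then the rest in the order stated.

table();
translate([680, -534, 0]) stool();
translate([680, 1114, 0]) stool();
translate([1917, 290, 0]) stool();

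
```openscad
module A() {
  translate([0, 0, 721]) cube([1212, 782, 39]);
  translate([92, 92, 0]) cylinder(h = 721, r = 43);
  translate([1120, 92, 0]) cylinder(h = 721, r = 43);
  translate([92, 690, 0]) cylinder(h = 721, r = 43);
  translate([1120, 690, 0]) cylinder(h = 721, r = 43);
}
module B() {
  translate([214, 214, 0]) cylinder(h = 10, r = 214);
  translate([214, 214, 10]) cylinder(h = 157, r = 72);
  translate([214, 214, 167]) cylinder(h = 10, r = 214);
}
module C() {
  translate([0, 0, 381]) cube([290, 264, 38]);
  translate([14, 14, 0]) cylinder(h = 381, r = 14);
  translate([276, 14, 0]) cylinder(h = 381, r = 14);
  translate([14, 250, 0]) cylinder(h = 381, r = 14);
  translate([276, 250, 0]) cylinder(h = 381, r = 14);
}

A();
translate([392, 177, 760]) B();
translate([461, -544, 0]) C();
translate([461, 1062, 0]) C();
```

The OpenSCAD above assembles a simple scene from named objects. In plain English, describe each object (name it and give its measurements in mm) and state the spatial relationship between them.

A is a rectangular dining table. The top is 1212×782×39 mm with its upper surface at z = 760 mm. It stands on four round legs of 86 mm diameter, each leg's bounding box inset 49 mm from the nearest pair of top edges, running from the floor to the underside of the top.

B is a spool: two coaxial disc flanges of radius 214 mm and thickness 10 mm, joined by a core cylinder of radius 72 mm and height 157 mm. The lower flange rests on z = 0 and the three cylinders share a vertical axis.

C is a simple wooden stool: a rectangular seat 290 mm (x) by 264 mm (y), 38 mm thick, top face at z = 419 mm, on four round legs, each 28 mm in diameter. The legs rest on z = 0, each leg's axis is inset half a diameter from the nearest pair of seat edges (so the leg's bounding box is flush with the corner).

The spool is on top of the table, centred. Two stools sit around the table at the −y, +y sides.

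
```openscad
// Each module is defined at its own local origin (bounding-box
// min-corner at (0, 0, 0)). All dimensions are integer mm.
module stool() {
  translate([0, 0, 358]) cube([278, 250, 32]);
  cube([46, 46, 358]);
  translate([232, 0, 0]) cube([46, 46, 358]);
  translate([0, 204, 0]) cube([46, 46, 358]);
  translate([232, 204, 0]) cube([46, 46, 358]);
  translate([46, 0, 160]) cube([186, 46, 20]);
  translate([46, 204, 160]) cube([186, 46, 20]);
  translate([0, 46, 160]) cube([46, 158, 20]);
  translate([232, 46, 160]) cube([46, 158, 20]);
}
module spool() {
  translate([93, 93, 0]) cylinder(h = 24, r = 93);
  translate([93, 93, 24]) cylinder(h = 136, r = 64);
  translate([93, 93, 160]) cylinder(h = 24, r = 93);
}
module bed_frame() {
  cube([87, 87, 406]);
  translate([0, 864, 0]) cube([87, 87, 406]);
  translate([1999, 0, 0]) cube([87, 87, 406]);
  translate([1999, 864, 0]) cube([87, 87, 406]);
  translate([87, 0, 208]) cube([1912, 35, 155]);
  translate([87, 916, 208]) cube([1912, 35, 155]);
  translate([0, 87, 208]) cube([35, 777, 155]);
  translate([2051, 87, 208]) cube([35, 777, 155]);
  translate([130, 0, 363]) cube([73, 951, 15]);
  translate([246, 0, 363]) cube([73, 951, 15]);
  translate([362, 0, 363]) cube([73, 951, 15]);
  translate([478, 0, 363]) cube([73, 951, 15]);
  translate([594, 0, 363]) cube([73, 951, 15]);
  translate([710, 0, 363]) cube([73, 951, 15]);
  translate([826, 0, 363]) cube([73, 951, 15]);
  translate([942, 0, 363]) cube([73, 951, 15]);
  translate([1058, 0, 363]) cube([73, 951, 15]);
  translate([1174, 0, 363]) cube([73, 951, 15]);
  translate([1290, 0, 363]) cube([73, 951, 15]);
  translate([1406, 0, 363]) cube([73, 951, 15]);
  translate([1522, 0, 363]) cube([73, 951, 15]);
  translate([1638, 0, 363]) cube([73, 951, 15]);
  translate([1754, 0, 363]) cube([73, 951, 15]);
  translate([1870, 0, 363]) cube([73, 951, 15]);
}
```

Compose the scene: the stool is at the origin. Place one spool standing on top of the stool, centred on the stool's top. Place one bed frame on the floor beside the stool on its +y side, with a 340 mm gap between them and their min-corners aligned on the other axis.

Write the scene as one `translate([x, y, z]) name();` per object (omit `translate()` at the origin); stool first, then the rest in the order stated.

stool();
translate([46, 32, 390]) spool();
translate([0, 590, 0]) bed_frame();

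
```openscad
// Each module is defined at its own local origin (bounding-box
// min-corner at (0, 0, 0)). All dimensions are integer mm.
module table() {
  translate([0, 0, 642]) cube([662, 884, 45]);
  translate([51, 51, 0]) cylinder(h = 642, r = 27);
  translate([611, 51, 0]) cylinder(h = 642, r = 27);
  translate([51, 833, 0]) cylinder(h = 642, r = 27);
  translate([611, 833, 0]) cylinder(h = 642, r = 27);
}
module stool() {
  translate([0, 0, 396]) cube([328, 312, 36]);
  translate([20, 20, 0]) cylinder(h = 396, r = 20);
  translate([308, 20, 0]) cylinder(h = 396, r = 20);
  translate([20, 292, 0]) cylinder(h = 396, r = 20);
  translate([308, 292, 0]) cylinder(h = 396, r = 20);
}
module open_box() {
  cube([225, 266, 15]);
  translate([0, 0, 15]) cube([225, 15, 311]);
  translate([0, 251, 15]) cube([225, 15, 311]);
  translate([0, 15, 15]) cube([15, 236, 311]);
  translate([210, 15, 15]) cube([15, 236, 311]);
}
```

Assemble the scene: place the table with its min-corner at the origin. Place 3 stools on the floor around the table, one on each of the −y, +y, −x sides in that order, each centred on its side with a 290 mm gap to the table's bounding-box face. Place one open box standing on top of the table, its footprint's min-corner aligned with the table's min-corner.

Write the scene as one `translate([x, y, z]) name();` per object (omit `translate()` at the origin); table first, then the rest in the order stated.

table();
translate([167, -602, 0]) stool();
translate([167, 1174, 0]) stool();
translate([-618, 286, 0]) stool();
translate([0, 0, 687]) open_box();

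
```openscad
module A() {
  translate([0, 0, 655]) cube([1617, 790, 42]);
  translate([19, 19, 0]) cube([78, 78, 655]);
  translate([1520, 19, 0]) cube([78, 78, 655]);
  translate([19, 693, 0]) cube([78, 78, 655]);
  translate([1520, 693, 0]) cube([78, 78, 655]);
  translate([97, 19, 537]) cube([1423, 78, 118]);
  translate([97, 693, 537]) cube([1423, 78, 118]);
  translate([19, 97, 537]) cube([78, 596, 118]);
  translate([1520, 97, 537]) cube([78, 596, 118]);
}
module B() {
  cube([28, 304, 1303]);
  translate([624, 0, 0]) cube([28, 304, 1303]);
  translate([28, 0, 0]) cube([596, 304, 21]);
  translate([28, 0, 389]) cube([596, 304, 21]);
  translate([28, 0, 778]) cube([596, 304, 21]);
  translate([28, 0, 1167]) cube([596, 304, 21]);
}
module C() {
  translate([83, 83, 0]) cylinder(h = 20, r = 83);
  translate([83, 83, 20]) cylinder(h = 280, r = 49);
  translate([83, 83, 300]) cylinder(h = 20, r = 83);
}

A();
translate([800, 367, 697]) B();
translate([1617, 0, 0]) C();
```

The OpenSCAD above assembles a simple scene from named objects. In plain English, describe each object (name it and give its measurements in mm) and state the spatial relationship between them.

A is a rectangular dining table. The top is 1617×790×42 mm with its upper surface at z = 697 mm. It stands on four 78×78 mm square legs, each inset 19 mm from the nearest pair of top edges, running from the floor to the underside of the top. Four apron rails, 78 mm thick and 118 mm tall, run between adjacent legs with their top edges flush with the underside of the top and their outer faces flush with the legs' outer faces.

B is an open bookshelf. Two side panels, each 28 mm thick, 304 mm deep and 1303 mm tall, stand 652 mm apart (outside-to-outside). Between them sit 4 shelves, each 21 mm thick and 304 mm deep, spanning the full gap between the sides. The bottom shelf rests on the floor (its underside at z = 0) and the clear gap between one shelf's top and the next shelf's underside is 368 mm.

C is a spool: two coaxial disc flanges of radius 83 mm and thickness 20 mm, joined by a core cylinder of radius 49 mm and height 280 mm. The lower flange rests on z = 0 and the three cylinders share a vertical axis.

The bookshelf is on top of the table. The spool is against the table's +x side, with their −y faces flush.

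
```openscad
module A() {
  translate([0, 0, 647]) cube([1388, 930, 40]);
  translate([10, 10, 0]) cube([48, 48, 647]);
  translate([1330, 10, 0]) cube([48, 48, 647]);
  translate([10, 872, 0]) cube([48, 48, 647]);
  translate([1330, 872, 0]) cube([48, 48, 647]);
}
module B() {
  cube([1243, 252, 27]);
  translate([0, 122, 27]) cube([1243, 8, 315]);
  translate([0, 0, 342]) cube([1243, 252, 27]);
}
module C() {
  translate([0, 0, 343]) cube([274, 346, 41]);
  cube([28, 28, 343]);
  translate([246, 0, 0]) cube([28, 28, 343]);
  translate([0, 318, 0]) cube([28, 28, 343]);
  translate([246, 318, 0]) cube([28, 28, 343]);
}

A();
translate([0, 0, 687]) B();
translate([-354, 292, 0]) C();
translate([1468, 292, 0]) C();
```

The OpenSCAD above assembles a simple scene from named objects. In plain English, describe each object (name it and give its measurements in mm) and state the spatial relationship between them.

A is a table with a 1388×930 mm rectangular top, 40 mm thick, top surface at z = 687 mm, supported by four 48×48 mm square legs, each inset 10 mm from the nearest pair of top edges, running from the floor.

B is an I-beam lying along x, 1243 mm long. Overall section height 369 mm. Two flanges 252 mm wide (y) and 27 mm thick, one on the floor and one at the top; a web 8 mm thick runs between them, centred on the flange width.

C is a simple wooden stool: a rectangular seat 274 mm (x) by 346 mm (y), 41 mm thick, top face at z = 384 mm, on four square legs, each 28×28 mm in cross-section. The legs rest on z = 0, each flush with a corner of the seat.

The I-beam is on top of the table. Two stools sit around the table at the −x, +x sides.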